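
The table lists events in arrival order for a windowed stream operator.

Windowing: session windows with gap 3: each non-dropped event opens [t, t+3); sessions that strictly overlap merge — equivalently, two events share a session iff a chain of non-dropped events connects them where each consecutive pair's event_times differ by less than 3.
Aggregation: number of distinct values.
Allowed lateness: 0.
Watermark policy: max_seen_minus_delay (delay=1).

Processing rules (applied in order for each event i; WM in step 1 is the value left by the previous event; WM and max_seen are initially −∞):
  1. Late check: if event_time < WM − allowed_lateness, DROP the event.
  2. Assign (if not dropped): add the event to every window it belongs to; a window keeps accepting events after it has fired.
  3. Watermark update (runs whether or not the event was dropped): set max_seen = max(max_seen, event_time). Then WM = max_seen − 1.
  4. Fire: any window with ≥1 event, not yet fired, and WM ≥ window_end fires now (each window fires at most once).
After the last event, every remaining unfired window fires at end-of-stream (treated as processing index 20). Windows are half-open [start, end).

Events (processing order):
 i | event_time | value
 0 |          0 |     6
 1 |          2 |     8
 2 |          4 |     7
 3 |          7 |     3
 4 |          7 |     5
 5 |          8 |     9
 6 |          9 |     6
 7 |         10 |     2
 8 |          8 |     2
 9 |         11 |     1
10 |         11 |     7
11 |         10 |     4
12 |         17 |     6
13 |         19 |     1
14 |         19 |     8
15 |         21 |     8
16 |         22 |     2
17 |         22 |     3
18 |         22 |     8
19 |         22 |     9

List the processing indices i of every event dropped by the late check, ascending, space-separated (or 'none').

i=0 t=0 v=6: → [0,3); WM=-1
i=1 t=2 v=8: → [0,5); WM=1
i=2 t=4 v=7: → [0,7); WM=3
i=3 t=7 v=3: → [7,10); WM=6
i=4 t=7 v=5: → [7,10); WM=6
i=5 t=8 v=9: → [7,11); WM=7
i=6 t=9 v=6: → [7,12); WM=8
i=7 t=10 v=2: → [7,13); WM=9
i=8 t=8 v=2: DROP (t<9-0); WM=9
i=9 t=11 v=1: → [7,14); WM=10
i=10 t=11 v=7: → [7,14); WM=10
i=11 t=10 v=4: → [7,14); WM=10
i=12 t=17 v=6: → [17,20); WM=16
i=13 t=19 v=1: → [17,22); WM=18
i=14 t=19 v=8: → [17,22); WM=18
i=15 t=21 v=8: → [17,24); WM=20
i=16 t=22 v=2: → [17,25); WM=21
i=17 t=22 v=3: → [17,25); WM=21
i=18 t=22 v=8: → [17,25); WM=21
i=19 t=22 v=9: → [17,25); WM=21

8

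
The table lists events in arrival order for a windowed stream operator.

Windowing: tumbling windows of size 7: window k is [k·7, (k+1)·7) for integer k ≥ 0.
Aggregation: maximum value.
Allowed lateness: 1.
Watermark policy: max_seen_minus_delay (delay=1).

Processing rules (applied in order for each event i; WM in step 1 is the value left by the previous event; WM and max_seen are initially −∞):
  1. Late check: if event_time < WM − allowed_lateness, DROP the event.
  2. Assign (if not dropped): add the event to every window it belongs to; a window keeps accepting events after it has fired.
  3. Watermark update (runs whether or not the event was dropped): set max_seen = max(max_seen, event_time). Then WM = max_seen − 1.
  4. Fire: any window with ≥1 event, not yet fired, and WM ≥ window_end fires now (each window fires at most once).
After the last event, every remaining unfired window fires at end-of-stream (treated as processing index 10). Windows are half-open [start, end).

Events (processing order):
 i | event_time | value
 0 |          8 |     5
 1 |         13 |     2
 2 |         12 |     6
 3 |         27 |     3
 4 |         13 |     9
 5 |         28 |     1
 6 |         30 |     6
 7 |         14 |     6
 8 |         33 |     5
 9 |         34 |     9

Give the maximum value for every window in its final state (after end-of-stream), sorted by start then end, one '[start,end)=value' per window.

[7,14)=6 [21,28)=3 [28,35)=9

i=0 t=8 v=5: → [7,14); WM=7
i=1 t=13 v=2: → [7,14); WM=12
i=2 t=12 v=6: → [7,14); WM=12
i=3 t=27 v=3: → [21,28); WM=26; [7,14) fires=6
i=4 t=13 v=9: DROP (t<26-1); WM=26
i=5 t=28 v=1: → [28,35); WM=27
i=6 t=30 v=6: → [28,35); WM=29; [21,28) fires=3
i=7 t=14 v=6: DROP (t<29-1); WM=29
i=8 t=33 v=5: → [28,35); WM=32
i=9 t=34 v=9: → [28,35); WM=33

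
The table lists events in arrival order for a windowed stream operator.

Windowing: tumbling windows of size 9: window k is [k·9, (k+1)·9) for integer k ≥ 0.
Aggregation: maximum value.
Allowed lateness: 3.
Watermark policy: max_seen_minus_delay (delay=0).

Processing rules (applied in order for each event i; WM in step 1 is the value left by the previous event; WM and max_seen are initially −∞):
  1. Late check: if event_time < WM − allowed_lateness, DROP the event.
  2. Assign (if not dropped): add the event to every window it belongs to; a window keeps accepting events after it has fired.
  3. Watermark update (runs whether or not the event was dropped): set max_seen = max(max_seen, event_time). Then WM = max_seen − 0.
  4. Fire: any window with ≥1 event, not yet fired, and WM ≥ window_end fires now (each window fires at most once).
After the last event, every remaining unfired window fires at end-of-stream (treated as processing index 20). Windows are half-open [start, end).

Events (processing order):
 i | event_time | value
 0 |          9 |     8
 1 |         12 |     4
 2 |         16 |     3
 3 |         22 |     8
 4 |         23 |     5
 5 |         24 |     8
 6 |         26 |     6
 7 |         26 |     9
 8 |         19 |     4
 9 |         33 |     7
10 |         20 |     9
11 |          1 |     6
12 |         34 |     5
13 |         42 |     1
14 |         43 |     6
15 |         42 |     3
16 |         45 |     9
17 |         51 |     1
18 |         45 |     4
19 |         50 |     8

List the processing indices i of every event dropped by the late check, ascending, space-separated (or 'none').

8 10 11 18

i=0 t=9 v=8: → [9,18); WM=9
i=1 t=12 v=4: → [9,18); WM=12
i=2 t=16 v=3: → [9,18); WM=16
i=3 t=22 v=8: → [18,27); WM=22; [9,18) fires=8
i=4 t=23 v=5: → [18,27); WM=23
i=5 t=24 v=8: → [18,27); WM=24
i=6 t=26 v=6: → [18,27); WM=26
i=7 t=26 v=9: → [18,27); WM=26
i=8 t=19 v=4: DROP (t<26-3); WM=26
i=9 t=33 v=7: → [27,36); WM=33; [18,27) fires=9
i=10 t=20 v=9: DROP (t<33-3); WM=33
i=11 t=1 v=6: DROP (t<33-3); WM=33
i=12 t=34 v=5: → [27,36); WM=34
i=13 t=42 v=1: → [36,45); WM=42; [27,36) fires=7
i=14 t=43 v=6: → [36,45); WM=43
i=15 t=42 v=3: → [36,45); WM=43
i=16 t=45 v=9: → [45,54); WM=45; [36,45) fires=6
i=17 t=51 v=1: → [45,54); WM=51
i=18 t=45 v=4: DROP (t<51-3); WM=51
i=19 t=50 v=8: → [45,54); WM=51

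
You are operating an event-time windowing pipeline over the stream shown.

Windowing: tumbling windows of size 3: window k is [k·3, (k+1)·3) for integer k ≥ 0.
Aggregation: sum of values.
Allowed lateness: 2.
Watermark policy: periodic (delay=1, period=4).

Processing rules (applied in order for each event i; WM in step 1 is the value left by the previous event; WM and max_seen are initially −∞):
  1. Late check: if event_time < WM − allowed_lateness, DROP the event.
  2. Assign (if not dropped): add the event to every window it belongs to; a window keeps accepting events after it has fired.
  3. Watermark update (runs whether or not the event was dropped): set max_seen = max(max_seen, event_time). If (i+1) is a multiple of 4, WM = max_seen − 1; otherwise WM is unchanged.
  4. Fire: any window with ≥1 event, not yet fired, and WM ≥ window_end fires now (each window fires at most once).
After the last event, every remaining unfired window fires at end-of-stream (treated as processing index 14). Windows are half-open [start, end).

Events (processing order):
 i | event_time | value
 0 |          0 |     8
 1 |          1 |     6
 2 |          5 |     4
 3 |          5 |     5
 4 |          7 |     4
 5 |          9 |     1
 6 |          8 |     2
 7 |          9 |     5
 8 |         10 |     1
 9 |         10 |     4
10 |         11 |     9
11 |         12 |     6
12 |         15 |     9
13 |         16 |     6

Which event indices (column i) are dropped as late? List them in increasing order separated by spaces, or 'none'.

i=0 t=0 v=8: → [0,3); WM=−∞
i=1 t=1 v=6: → [0,3); WM=−∞
i=2 t=5 v=4: → [3,6); WM=−∞
i=3 t=5 v=5: → [3,6); WM=4; [0,3) fires=14
i=4 t=7 v=4: → [6,9); WM=4
i=5 t=9 v=1: → [9,12); WM=4
i=6 t=8 v=2: → [6,9); WM=4
i=7 t=9 v=5: → [9,12); WM=8; [3,6) fires=9
i=8 t=10 v=1: → [9,12); WM=8
i=9 t=10 v=4: → [9,12); WM=8
i=10 t=11 v=9: → [9,12); WM=8
i=11 t=12 v=6: → [12,15); WM=11; [6,9) fires=6
i=12 t=15 v=9: → [15,18); WM=11
i=13 t=16 v=6: → [15,18); WM=11

none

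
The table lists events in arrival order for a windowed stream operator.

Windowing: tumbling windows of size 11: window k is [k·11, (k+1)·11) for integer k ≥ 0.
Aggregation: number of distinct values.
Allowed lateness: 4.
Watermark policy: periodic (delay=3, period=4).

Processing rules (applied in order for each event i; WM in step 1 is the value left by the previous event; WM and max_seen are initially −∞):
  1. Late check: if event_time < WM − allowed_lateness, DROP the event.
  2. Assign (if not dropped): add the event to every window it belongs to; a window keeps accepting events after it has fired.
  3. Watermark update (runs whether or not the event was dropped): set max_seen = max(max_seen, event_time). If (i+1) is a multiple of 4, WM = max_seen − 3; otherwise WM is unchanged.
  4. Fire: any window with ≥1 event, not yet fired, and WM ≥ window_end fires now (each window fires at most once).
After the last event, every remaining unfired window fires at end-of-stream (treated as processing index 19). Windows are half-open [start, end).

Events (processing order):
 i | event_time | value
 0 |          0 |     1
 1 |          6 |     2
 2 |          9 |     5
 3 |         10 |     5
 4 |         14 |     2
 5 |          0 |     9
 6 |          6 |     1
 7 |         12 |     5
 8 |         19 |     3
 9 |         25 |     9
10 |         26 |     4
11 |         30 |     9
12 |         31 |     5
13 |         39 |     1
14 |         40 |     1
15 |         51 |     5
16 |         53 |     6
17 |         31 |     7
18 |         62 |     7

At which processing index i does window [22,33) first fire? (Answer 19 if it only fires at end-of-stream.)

15

i=0 t=0 v=1: → [0,11); WM=−∞
i=1 t=6 v=2: → [0,11); WM=−∞
i=2 t=9 v=5: → [0,11); WM=−∞
i=3 t=10 v=5: → [0,11); WM=7
i=4 t=14 v=2: → [11,22); WM=7
i=5 t=0 v=9: DROP (t<7-4); WM=7
i=6 t=6 v=1: → [0,11); WM=7
i=7 t=12 v=5: → [11,22); WM=11; [0,11) fires=3
i=8 t=19 v=3: → [11,22); WM=11
i=9 t=25 v=9: → [22,33); WM=11
i=10 t=26 v=4: → [22,33); WM=11
i=11 t=30 v=9: → [22,33); WM=27; [11,22) fires=3
i=12 t=31 v=5: → [22,33); WM=27
i=13 t=39 v=1: → [33,44); WM=27
i=14 t=40 v=1: → [33,44); WM=27
i=15 t=51 v=5: → [44,55); WM=48; [22,33) fires=3 [33,44) fires=1
i=16 t=53 v=6: → [44,55); WM=48
i=17 t=31 v=7: DROP (t<48-4); WM=48
i=18 t=62 v=7: → [55,66); WM=48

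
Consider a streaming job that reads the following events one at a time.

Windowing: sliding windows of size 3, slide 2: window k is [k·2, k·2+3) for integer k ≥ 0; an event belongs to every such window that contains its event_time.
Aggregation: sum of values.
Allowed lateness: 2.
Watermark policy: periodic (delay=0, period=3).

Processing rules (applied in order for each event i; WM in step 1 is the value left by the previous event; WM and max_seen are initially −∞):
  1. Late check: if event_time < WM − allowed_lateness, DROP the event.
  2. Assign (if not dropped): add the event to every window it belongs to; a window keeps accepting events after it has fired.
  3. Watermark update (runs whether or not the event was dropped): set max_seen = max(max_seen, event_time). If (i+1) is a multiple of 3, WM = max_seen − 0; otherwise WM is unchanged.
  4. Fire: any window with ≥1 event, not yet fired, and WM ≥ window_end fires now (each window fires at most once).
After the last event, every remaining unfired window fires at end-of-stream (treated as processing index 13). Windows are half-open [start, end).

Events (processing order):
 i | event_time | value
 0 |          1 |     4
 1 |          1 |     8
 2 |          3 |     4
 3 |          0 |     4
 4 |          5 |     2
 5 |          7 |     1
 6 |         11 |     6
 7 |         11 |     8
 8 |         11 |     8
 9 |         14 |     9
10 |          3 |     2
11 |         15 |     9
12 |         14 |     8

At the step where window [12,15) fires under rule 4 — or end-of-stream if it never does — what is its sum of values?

9

i=0 t=1 v=4: → [0,3); WM=−∞
i=1 t=1 v=8: → [0,3); WM=−∞
i=2 t=3 v=4: → [2,5); WM=3; [0,3) fires=12
i=3 t=0 v=4: DROP (t<3-2); WM=3
i=4 t=5 v=2: → [4,7); WM=3
i=5 t=7 v=1: → [6,9); WM=7; [2,5) fires=4 [4,7) fires=2
i=6 t=11 v=6: → [10,13); WM=7
i=7 t=11 v=8: → [10,13); WM=7
i=8 t=11 v=8: → [10,13); WM=11; [6,9) fires=1
i=9 t=14 v=9: → [14,17),[12,15); WM=11
i=10 t=3 v=2: DROP (t<11-2); WM=11
i=11 t=15 v=9: → [14,17); WM=15; [10,13) fires=22 [12,15) fires=9
i=12 t=14 v=8: → [14,17),[12,15); WM=15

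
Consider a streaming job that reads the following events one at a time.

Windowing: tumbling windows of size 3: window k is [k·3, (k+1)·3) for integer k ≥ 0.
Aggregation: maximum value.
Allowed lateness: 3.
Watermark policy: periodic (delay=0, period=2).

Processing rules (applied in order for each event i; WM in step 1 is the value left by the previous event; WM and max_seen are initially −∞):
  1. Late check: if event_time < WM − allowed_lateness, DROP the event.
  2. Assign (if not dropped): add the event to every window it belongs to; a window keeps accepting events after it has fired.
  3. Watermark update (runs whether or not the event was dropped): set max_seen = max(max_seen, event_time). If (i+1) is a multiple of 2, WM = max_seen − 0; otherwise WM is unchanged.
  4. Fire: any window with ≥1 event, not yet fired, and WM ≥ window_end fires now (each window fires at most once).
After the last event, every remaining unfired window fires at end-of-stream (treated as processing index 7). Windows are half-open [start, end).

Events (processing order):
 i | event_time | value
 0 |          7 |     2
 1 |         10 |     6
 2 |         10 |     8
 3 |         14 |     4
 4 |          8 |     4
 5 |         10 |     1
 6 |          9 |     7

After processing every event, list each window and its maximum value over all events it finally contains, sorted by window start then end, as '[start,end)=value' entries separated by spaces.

i=0 t=7 v=2: → [6,9); WM=−∞
i=1 t=10 v=6: → [9,12); WM=10; [6,9) fires=2
i=2 t=10 v=8: → [9,12); WM=10
i=3 t=14 v=4: → [12,15); WM=14; [9,12) fires=8
i=4 t=8 v=4: DROP (t<14-3); WM=14
i=5 t=10 v=1: DROP (t<14-3); WM=14
i=6 t=9 v=7: DROP (t<14-3); WM=14

[6,9)=2 [9,12)=8 [12,15)=4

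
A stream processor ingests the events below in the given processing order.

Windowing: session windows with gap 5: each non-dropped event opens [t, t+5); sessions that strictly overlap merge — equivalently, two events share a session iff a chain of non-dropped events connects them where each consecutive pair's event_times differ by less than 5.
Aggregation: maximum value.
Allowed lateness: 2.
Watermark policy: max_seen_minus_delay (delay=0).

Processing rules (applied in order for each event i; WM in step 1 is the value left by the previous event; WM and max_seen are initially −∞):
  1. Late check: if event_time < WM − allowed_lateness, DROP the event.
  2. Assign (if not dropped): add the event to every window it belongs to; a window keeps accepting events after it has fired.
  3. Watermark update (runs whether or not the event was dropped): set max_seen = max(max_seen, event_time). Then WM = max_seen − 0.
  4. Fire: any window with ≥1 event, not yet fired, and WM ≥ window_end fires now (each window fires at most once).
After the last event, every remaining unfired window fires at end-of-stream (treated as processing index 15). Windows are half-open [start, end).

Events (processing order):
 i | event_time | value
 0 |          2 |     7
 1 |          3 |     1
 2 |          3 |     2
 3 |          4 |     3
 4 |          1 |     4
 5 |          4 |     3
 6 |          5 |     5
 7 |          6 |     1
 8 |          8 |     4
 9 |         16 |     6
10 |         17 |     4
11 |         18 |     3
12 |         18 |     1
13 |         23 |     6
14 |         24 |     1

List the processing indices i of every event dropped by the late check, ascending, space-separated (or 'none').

i=0 t=2 v=7: → [2,7); WM=2
i=1 t=3 v=1: → [2,8); WM=3
i=2 t=3 v=2: → [2,8); WM=3
i=3 t=4 v=3: → [2,9); WM=4
i=4 t=1 v=4: DROP (t<4-2); WM=4
i=5 t=4 v=3: → [2,9); WM=4
i=6 t=5 v=5: → [2,10); WM=5
i=7 t=6 v=1: → [2,11); WM=6
i=8 t=8 v=4: → [2,13); WM=8
i=9 t=16 v=6: → [16,21); WM=16
i=10 t=17 v=4: → [16,22); WM=17
i=11 t=18 v=3: → [16,23); WM=18
i=12 t=18 v=1: → [16,23); WM=18
i=13 t=23 v=6: → [23,28); WM=23
i=14 t=24 v=1: → [23,29); WM=24

4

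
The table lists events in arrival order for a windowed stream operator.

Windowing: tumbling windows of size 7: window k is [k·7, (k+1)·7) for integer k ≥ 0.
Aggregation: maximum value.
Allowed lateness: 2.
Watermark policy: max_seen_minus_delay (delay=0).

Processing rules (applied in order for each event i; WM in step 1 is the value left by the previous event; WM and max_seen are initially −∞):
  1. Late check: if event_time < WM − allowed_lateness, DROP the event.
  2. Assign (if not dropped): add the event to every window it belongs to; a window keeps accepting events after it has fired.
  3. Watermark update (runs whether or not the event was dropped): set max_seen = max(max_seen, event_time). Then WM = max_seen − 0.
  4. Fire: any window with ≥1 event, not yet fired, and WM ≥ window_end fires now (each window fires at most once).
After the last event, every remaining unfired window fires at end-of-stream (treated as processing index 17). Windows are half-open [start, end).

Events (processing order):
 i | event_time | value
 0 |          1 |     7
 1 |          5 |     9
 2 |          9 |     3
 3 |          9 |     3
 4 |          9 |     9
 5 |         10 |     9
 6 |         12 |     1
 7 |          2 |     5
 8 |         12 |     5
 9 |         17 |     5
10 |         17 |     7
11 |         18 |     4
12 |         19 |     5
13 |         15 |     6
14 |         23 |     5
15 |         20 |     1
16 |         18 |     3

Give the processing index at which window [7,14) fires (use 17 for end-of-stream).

9

i=0 t=1 v=7: → [0,7); WM=1
i=1 t=5 v=9: → [0,7); WM=5
i=2 t=9 v=3: → [7,14); WM=9; [0,7) fires=9
i=3 t=9 v=3: → [7,14); WM=9
i=4 t=9 v=9: → [7,14); WM=9
i=5 t=10 v=9: → [7,14); WM=10
i=6 t=12 v=1: → [7,14); WM=12
i=7 t=2 v=5: DROP (t<12-2); WM=12
i=8 t=12 v=5: → [7,14); WM=12
i=9 t=17 v=5: → [14,21); WM=17; [7,14) fires=9
i=10 t=17 v=7: → [14,21); WM=17
i=11 t=18 v=4: → [14,21); WM=18
i=12 t=19 v=5: → [14,21); WM=19
i=13 t=15 v=6: DROP (t<19-2); WM=19
i=14 t=23 v=5: → [21,28); WM=23; [14,21) fires=7
i=15 t=20 v=1: DROP (t<23-2); WM=23
i=16 t=18 v=3: DROP (t<23-2); WM=23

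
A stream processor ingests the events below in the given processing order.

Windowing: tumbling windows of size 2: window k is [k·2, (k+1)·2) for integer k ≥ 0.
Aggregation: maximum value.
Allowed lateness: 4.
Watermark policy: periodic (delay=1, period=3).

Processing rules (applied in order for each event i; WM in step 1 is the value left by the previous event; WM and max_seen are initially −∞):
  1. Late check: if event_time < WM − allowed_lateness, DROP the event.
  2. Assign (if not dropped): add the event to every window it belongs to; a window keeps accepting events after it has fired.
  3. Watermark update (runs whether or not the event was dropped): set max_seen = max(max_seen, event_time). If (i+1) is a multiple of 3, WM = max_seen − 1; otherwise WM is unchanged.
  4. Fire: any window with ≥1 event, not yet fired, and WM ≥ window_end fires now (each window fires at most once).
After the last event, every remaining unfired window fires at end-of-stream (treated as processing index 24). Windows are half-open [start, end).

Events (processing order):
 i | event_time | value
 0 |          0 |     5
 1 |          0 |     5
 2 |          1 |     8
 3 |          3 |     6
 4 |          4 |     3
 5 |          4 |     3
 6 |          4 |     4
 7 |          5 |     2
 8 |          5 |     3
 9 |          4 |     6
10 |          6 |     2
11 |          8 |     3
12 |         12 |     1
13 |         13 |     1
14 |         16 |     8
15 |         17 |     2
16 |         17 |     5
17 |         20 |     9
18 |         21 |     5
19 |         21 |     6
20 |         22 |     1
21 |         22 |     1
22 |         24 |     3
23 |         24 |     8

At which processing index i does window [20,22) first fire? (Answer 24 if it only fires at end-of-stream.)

23

i=0 t=0 v=5: → [0,2); WM=−∞
i=1 t=0 v=5: → [0,2); WM=−∞
i=2 t=1 v=8: → [0,2); WM=0
i=3 t=3 v=6: → [2,4); WM=0
i=4 t=4 v=3: → [4,6); WM=0
i=5 t=4 v=3: → [4,6); WM=3; [0,2) fires=8
i=6 t=4 v=4: → [4,6); WM=3
i=7 t=5 v=2: → [4,6); WM=3
i=8 t=5 v=3: → [4,6); WM=4; [2,4) fires=6
i=9 t=4 v=6: → [4,6); WM=4
i=10 t=6 v=2: → [6,8); WM=4
i=11 t=8 v=3: → [8,10); WM=7; [4,6) fires=6
i=12 t=12 v=1: → [12,14); WM=7
i=13 t=13 v=1: → [12,14); WM=7
i=14 t=16 v=8: → [16,18); WM=15; [6,8) fires=2 [8,10) fires=3 [12,14) fires=1
i=15 t=17 v=2: → [16,18); WM=15
i=16 t=17 v=5: → [16,18); WM=15
i=17 t=20 v=9: → [20,22); WM=19; [16,18) fires=8
i=18 t=21 v=5: → [20,22); WM=19
i=19 t=21 v=6: → [20,22); WM=19
i=20 t=22 v=1: → [22,24); WM=21
i=21 t=22 v=1: → [22,24); WM=21
i=22 t=24 v=3: → [24,26); WM=21
i=23 t=24 v=8: → [24,26); WM=23; [20,22) fires=9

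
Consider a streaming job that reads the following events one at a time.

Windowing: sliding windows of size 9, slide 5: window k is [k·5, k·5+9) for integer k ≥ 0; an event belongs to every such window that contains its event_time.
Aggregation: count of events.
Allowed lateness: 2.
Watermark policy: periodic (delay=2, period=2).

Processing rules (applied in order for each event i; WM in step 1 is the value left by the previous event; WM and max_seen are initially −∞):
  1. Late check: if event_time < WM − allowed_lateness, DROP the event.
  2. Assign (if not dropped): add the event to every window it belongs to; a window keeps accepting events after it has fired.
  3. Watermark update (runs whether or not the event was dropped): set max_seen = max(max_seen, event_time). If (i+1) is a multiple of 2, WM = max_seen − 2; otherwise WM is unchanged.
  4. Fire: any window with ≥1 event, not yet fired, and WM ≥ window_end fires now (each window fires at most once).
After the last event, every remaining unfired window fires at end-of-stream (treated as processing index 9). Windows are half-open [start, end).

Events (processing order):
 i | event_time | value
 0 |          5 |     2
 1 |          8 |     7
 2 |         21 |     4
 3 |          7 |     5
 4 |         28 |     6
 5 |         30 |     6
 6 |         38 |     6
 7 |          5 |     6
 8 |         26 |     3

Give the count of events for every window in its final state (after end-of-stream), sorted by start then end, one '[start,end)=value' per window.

i=0 t=5 v=2: → [5,14),[0,9); WM=−∞
i=1 t=8 v=7: → [5,14),[0,9); WM=6
i=2 t=21 v=4: → [20,29),[15,24); WM=6
i=3 t=7 v=5: → [5,14),[0,9); WM=19; [0,9) fires=3 [5,14) fires=3
i=4 t=28 v=6: → [25,34),[20,29); WM=19
i=5 t=30 v=6: → [30,39),[25,34); WM=28; [15,24) fires=1
i=6 t=38 v=6: → [35,44),[30,39); WM=28
i=7 t=5 v=6: DROP (t<28-2); WM=36; [20,29) fires=2 [25,34) fires=2
i=8 t=26 v=3: DROP (t<36-2); WM=36

[0,9)=3 [5,14)=3 [15,24)=1 [20,29)=2 [25,34)=2 [30,39)=2 [35,44)=1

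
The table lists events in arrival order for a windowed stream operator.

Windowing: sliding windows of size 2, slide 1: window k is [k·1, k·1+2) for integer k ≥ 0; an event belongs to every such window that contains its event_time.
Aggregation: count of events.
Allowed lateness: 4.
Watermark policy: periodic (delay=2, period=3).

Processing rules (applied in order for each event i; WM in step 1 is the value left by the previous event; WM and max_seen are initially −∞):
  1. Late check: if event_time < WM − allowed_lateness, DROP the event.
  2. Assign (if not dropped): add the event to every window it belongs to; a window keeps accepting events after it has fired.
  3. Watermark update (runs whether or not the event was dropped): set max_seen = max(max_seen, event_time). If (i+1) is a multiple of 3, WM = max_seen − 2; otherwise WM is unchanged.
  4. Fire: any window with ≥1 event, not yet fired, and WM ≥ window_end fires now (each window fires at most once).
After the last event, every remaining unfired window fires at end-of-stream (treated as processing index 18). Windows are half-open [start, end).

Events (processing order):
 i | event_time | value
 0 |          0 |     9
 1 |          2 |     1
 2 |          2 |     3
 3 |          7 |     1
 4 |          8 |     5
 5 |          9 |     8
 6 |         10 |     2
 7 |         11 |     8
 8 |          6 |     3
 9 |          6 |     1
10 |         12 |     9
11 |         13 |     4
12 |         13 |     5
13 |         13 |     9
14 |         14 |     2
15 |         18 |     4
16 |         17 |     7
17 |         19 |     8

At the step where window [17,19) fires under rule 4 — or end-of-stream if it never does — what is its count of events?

i=0 t=0 v=9: → [0,2); WM=−∞
i=1 t=2 v=1: → [2,4),[1,3); WM=−∞
i=2 t=2 v=3: → [2,4),[1,3); WM=0
i=3 t=7 v=1: → [7,9),[6,8); WM=0
i=4 t=8 v=5: → [8,10),[7,9); WM=0
i=5 t=9 v=8: → [9,11),[8,10); WM=7; [0,2) fires=1 [1,3) fires=2 [2,4) fires=2
i=6 t=10 v=2: → [10,12),[9,11); WM=7
i=7 t=11 v=8: → [11,13),[10,12); WM=7
i=8 t=6 v=3: → [6,8),[5,7); WM=9; [5,7) fires=1 [6,8) fires=2 [7,9) fires=2
i=9 t=6 v=1: → [6,8),[5,7); WM=9
i=10 t=12 v=9: → [12,14),[11,13); WM=9
i=11 t=13 v=4: → [13,15),[12,14); WM=11; [8,10) fires=2 [9,11) fires=2
i=12 t=13 v=5: → [13,15),[12,14); WM=11
i=13 t=13 v=9: → [13,15),[12,14); WM=11
i=14 t=14 v=2: → [14,16),[13,15); WM=12; [10,12) fires=2
i=15 t=18 v=4: → [18,20),[17,19); WM=12
i=16 t=17 v=7: → [17,19),[16,18); WM=12
i=17 t=19 v=8: → [19,21),[18,20); WM=17; [11,13) fires=2 [12,14) fires=4 [13,15) fires=4 [14,16) fires=1

2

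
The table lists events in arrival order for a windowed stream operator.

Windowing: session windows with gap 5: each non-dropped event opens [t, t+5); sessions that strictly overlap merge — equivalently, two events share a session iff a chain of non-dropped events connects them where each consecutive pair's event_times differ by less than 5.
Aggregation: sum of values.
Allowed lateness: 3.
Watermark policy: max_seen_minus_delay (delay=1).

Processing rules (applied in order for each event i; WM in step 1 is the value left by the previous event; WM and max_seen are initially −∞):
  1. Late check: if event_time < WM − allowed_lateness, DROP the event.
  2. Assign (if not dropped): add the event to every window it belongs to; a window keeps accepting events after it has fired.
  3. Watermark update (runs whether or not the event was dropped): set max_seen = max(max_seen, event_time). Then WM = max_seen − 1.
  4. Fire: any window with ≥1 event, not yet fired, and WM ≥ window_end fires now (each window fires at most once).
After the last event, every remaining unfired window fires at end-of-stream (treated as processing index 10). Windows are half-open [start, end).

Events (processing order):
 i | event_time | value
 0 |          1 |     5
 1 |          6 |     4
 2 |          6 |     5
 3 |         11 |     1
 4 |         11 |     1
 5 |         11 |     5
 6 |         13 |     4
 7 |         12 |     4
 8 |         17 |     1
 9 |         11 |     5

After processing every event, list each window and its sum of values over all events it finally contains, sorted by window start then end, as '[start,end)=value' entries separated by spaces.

[1,6)=5 [6,11)=9 [11,22)=16

i=0 t=1 v=5: → [1,6); WM=0
i=1 t=6 v=4: → [6,11); WM=5
i=2 t=6 v=5: → [6,11); WM=5
i=3 t=11 v=1: → [11,16); WM=10
i=4 t=11 v=1: → [11,16); WM=10
i=5 t=11 v=5: → [11,16); WM=10
i=6 t=13 v=4: → [11,18); WM=12
i=7 t=12 v=4: → [11,18); WM=12
i=8 t=17 v=1: → [11,22); WM=16
i=9 t=11 v=5: DROP (t<16-3); WM=16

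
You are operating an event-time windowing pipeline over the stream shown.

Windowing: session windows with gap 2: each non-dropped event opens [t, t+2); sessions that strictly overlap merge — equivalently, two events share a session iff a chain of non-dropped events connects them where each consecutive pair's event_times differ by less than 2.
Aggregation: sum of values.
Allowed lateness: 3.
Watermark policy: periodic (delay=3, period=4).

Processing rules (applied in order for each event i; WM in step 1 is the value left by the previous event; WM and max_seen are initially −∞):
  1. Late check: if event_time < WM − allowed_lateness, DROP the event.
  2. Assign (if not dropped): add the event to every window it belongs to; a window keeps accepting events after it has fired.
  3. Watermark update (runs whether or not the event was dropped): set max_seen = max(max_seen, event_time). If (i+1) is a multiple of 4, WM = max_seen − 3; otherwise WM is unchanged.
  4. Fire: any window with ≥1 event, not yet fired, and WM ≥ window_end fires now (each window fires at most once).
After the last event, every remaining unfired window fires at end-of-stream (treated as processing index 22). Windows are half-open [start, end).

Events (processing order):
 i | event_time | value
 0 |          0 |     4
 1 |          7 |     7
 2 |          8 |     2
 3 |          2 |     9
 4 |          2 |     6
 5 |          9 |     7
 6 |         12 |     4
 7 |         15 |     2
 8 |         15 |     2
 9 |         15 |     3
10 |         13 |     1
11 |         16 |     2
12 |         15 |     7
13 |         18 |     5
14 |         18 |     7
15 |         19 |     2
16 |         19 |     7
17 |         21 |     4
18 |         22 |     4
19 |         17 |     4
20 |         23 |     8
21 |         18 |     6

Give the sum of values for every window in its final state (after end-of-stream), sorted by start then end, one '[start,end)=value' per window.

[0,2)=4 [2,4)=15 [7,11)=16 [12,15)=5 [15,21)=47 [21,25)=16

i=0 t=0 v=4: → [0,2); WM=−∞
i=1 t=7 v=7: → [7,9); WM=−∞
i=2 t=8 v=2: → [7,10); WM=−∞
i=3 t=2 v=9: → [2,4); WM=5
i=4 t=2 v=6: → [2,4); WM=5
i=5 t=9 v=7: → [7,11); WM=5
i=6 t=12 v=4: → [12,14); WM=5
i=7 t=15 v=2: → [15,17); WM=12
i=8 t=15 v=2: → [15,17); WM=12
i=9 t=15 v=3: → [15,17); WM=12
i=10 t=13 v=1: → [12,15); WM=12
i=11 t=16 v=2: → [15,18); WM=13
i=12 t=15 v=7: → [15,18); WM=13
i=13 t=18 v=5: → [18,20); WM=13
i=14 t=18 v=7: → [18,20); WM=13
i=15 t=19 v=2: → [18,21); WM=16
i=16 t=19 v=7: → [18,21); WM=16
i=17 t=21 v=4: → [21,23); WM=16
i=18 t=22 v=4: → [21,24); WM=16
i=19 t=17 v=4: → [15,21); WM=19
i=20 t=23 v=8: → [21,25); WM=19
i=21 t=18 v=6: → [15,21); WM=19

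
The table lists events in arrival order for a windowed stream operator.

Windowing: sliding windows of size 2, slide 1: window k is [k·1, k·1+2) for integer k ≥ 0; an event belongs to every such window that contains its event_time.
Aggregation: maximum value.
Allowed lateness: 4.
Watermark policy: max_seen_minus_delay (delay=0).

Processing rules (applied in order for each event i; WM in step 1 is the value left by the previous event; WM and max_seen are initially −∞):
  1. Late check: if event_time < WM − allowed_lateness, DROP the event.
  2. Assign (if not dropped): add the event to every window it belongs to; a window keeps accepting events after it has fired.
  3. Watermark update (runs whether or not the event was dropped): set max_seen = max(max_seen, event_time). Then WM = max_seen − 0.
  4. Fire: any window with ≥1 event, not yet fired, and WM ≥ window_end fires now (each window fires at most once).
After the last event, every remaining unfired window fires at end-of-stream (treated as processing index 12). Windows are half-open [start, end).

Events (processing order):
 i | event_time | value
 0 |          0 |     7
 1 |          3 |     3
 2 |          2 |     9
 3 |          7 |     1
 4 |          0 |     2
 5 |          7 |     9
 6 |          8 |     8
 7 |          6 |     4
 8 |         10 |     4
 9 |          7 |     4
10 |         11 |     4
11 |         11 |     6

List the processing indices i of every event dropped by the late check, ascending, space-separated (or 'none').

4

i=0 t=0 v=7: → [0,2); WM=0
i=1 t=3 v=3: → [3,5),[2,4); WM=3; [0,2) fires=7
i=2 t=2 v=9: → [2,4),[1,3); WM=3; [1,3) fires=9
i=3 t=7 v=1: → [7,9),[6,8); WM=7; [2,4) fires=9 [3,5) fires=3
i=4 t=0 v=2: DROP (t<7-4); WM=7
i=5 t=7 v=9: → [7,9),[6,8); WM=7
i=6 t=8 v=8: → [8,10),[7,9); WM=8; [6,8) fires=9
i=7 t=6 v=4: → [6,8),[5,7); WM=8; [5,7) fires=4
i=8 t=10 v=4: → [10,12),[9,11); WM=10; [7,9) fires=9 [8,10) fires=8
i=9 t=7 v=4: → [7,9),[6,8); WM=10
i=10 t=11 v=4: → [11,13),[10,12); WM=11; [9,11) fires=4
i=11 t=11 v=6: → [11,13),[10,12); WM=11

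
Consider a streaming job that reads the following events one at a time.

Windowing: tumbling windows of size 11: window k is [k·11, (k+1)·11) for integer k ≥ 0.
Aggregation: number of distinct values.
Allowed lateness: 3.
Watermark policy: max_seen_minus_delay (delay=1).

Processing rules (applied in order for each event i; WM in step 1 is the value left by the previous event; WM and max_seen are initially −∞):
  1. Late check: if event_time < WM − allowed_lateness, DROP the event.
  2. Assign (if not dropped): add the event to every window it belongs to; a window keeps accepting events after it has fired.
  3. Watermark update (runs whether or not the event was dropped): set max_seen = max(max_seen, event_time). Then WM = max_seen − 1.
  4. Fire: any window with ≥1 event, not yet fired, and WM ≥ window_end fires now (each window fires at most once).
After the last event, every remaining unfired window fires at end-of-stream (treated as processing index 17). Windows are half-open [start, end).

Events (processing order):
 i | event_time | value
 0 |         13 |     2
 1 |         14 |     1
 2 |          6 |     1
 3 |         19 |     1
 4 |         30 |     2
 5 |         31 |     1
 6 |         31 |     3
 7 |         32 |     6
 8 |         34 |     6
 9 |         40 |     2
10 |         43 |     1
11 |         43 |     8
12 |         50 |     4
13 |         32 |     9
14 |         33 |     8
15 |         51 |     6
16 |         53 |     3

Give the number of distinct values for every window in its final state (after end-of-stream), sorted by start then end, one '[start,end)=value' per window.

i=0 t=13 v=2: → [11,22); WM=12
i=1 t=14 v=1: → [11,22); WM=13
i=2 t=6 v=1: DROP (t<13-3); WM=13
i=3 t=19 v=1: → [11,22); WM=18
i=4 t=30 v=2: → [22,33); WM=29; [11,22) fires=2
i=5 t=31 v=1: → [22,33); WM=30
i=6 t=31 v=3: → [22,33); WM=30
i=7 t=32 v=6: → [22,33); WM=31
i=8 t=34 v=6: → [33,44); WM=33; [22,33) fires=4
i=9 t=40 v=2: → [33,44); WM=39
i=10 t=43 v=1: → [33,44); WM=42
i=11 t=43 v=8: → [33,44); WM=42
i=12 t=50 v=4: → [44,55); WM=49; [33,44) fires=4
i=13 t=32 v=9: DROP (t<49-3); WM=49
i=14 t=33 v=8: DROP (t<49-3); WM=49
i=15 t=51 v=6: → [44,55); WM=50
i=16 t=53 v=3: → [44,55); WM=52

[11,22)=2 [22,33)=4 [33,44)=4 [44,55)=3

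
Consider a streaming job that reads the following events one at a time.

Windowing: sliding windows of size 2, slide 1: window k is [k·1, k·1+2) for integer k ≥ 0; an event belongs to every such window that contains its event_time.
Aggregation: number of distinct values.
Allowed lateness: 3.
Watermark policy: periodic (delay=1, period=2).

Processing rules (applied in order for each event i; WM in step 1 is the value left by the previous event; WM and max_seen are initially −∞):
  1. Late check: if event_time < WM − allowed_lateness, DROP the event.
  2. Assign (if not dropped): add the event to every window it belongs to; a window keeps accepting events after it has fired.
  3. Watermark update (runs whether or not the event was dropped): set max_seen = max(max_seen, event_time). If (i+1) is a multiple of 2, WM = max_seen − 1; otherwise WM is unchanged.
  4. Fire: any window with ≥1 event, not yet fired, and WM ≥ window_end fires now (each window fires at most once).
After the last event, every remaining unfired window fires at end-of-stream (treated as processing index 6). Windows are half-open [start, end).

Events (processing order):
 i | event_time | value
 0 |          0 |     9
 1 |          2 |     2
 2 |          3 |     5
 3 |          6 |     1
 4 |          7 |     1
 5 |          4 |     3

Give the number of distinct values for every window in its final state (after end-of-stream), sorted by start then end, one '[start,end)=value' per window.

i=0 t=0 v=9: → [0,2); WM=−∞
i=1 t=2 v=2: → [2,4),[1,3); WM=1
i=2 t=3 v=5: → [3,5),[2,4); WM=1
i=3 t=6 v=1: → [6,8),[5,7); WM=5; [0,2) fires=1 [1,3) fires=1 [2,4) fires=2 [3,5) fires=1
i=4 t=7 v=1: → [7,9),[6,8); WM=5
i=5 t=4 v=3: → [4,6),[3,5); WM=6; [4,6) fires=1

[0,2)=1 [1,3)=1 [2,4)=2 [3,5)=2 [4,6)=1 [5,7)=1 [6,8)=1 [7,9)=1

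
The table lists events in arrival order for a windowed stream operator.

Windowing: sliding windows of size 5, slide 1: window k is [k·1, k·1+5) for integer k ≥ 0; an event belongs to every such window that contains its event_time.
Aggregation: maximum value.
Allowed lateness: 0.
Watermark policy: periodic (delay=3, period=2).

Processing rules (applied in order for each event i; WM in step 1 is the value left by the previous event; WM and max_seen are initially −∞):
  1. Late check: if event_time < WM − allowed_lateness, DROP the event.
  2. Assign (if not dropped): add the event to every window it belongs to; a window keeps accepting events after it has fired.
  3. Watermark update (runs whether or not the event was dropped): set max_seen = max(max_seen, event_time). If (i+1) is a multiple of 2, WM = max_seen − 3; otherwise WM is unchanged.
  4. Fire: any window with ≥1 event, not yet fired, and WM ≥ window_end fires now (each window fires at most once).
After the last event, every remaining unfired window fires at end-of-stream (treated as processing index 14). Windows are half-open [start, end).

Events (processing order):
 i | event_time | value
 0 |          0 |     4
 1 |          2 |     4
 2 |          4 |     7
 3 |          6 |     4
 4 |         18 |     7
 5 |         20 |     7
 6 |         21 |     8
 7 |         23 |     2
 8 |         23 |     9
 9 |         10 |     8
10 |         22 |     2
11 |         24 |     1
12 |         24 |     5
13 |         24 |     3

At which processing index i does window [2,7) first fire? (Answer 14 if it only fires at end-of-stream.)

i=0 t=0 v=4: → [0,5); WM=−∞
i=1 t=2 v=4: → [2,7),[1,6),[0,5); WM=-1
i=2 t=4 v=7: → [4,9),[3,8),[2,7),[1,6),[0,5); WM=-1
i=3 t=6 v=4: → [6,11),[5,10),[4,9),[3,8),[2,7); WM=3
i=4 t=18 v=7: → [18,23),[17,22),[16,21),[15,20),[14,19); WM=3
i=5 t=20 v=7: → [20,25),[19,24),[18,23),[17,22),[16,21); WM=17; [0,5) fires=7 [1,6) fires=7 [2,7) fires=7 [3,8) fires=7 [4,9) fires=7 [5,10) fires=4 [6,11) fires=4
i=6 t=21 v=8: → [21,26),[20,25),[19,24),[18,23),[17,22); WM=17
i=7 t=23 v=2: → [23,28),[22,27),[21,26),[20,25),[19,24); WM=20; [14,19) fires=7 [15,20) fires=7
i=8 t=23 v=9: → [23,28),[22,27),[21,26),[20,25),[19,24); WM=20
i=9 t=10 v=8: DROP (t<20-0); WM=20
i=10 t=22 v=2: → [22,27),[21,26),[20,25),[19,24),[18,23); WM=20
i=11 t=24 v=1: → [24,29),[23,28),[22,27),[21,26),[20,25); WM=21; [16,21) fires=7
i=12 t=24 v=5: → [24,29),[23,28),[22,27),[21,26),[20,25); WM=21
i=13 t=24 v=3: → [24,29),[23,28),[22,27),[21,26),[20,25); WM=21

5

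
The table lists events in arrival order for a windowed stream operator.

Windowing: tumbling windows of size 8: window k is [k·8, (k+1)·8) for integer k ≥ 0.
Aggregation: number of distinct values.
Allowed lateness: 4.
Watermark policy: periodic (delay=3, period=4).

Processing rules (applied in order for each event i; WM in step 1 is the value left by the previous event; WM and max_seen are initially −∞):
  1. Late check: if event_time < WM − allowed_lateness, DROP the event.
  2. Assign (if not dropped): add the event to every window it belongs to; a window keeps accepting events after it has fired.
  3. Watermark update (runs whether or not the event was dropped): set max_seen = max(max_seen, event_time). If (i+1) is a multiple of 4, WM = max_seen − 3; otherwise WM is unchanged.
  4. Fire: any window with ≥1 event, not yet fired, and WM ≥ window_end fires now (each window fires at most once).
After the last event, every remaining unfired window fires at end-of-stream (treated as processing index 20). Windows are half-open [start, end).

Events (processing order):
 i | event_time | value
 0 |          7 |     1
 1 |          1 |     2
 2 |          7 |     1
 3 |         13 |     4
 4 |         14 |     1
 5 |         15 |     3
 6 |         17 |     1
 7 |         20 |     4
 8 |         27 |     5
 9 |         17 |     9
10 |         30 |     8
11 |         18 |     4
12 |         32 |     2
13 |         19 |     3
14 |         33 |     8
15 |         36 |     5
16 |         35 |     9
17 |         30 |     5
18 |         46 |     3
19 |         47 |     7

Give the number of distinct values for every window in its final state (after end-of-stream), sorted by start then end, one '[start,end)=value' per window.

i=0 t=7 v=1: → [0,8); WM=−∞
i=1 t=1 v=2: → [0,8); WM=−∞
i=2 t=7 v=1: → [0,8); WM=−∞
i=3 t=13 v=4: → [8,16); WM=10; [0,8) fires=2
i=4 t=14 v=1: → [8,16); WM=10
i=5 t=15 v=3: → [8,16); WM=10
i=6 t=17 v=1: → [16,24); WM=10
i=7 t=20 v=4: → [16,24); WM=17; [8,16) fires=3
i=8 t=27 v=5: → [24,32); WM=17
i=9 t=17 v=9: → [16,24); WM=17
i=10 t=30 v=8: → [24,32); WM=17
i=11 t=18 v=4: → [16,24); WM=27; [16,24) fires=3
i=12 t=32 v=2: → [32,40); WM=27
i=13 t=19 v=3: DROP (t<27-4); WM=27
i=14 t=33 v=8: → [32,40); WM=27
i=15 t=36 v=5: → [32,40); WM=33; [24,32) fires=2
i=16 t=35 v=9: → [32,40); WM=33
i=17 t=30 v=5: → [24,32); WM=33
i=18 t=46 v=3: → [40,48); WM=33
i=19 t=47 v=7: → [40,48); WM=44; [32,40) fires=4

[0,8)=2 [8,16)=3 [16,24)=3 [24,32)=2 [32,40)=4 [40,48)=2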